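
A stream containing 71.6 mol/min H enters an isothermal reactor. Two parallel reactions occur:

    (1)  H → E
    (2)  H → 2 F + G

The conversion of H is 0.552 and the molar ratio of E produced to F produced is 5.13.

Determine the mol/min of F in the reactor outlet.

Conversion of H: H consumed = 0.552 × 71.6 = 39.52 mol/min = 1ξ₁ + 1ξ₂.
Selectivity: 1ξ₁ / (2ξ₂) = 5.13 → ξ₁ = 10.26 ξ₂.
Substitute: (1·10.26 + 1) ξ₂ = 39.52 → ξ₂ = 3.51 mol/min, ξ₁ = 36.01 mol/min.
Outlet amounts (n = n₀ + Σ ν·ξ):
  H: 71.6 − 1(36.01) − 1(3.51) = 32.08
  E: 0 + 1(36.01) = 36.01
  F: 0 + 2(3.51) = 7.02
  G: 0 + 1(3.51) = 3.51

7.02 mol/min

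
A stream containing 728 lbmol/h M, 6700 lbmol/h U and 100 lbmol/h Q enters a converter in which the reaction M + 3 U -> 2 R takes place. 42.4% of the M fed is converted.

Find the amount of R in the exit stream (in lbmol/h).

617 lbmol/h

M reacted = 0.424 × 728 = 308.7 lbmol/h; ν_M = −1, so ξ = 308.7/1 = 308.7 lbmol/h.
Outlet amounts (n = n₀ + ν ξ):
  M: 728 − 1(308.7) = 419.3
  U: 6700 − 3(308.7) = 5774
  R: 0 + 2(308.7) = 617.3
  Q: 100 (inert)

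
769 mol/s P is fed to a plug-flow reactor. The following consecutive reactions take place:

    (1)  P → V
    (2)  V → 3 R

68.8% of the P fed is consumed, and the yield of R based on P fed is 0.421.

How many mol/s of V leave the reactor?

Conversion of P: P consumed = 1ξ₁ = 0.688 × 769 → ξ₁ = 529.1 mol/s.
Yield of R: 3ξ₂ / 769 = 0.421 → ξ₂ = 107.9 mol/s.
Outlet amounts (n = n₀ + Σ ν·ξ):
  P: 769 − 1(529.1) = 239.9
  V: 0 + 1(529.1) − 1(107.9) = 421.2
  R: 0 + 3(107.9) = 323.7

421 mol/s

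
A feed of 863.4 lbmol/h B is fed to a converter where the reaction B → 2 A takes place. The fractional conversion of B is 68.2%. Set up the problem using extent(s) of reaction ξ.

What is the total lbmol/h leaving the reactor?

B reacted = 0.682 × 863.4 = 588.8 lbmol/h; ν_B = −1, so ξ = 588.8/1 = 588.8 lbmol/h.
Outlet amounts (n = n₀ + ν ξ):
  B: 863.4 − 1(588.8) = 274.6
  A: 0 + 2(588.8) = 1178
Total out = 274.6 + 1178 = 1452 lbmol/h.

1450 lbmol/h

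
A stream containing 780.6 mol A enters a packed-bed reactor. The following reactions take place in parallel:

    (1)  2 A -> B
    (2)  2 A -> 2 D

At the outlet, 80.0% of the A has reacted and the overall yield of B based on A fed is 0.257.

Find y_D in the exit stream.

0.385

Yield of B: 1ξ₁ / 780.6 = 0.257 → ξ₁ = 200.6 mol.
Conversion of A: 2ξ₁ + 2ξ₂ = 0.8 × 780.6 = 624.5 → ξ₂ = 111.6 mol.
Outlet amounts (n = n₀ + Σ ν·ξ):
  A: 780.6 − 2(200.6) − 2(111.6) = 156.1
  B: 0 + 1(200.6) = 200.6
  D: 0 + 2(111.6) = 223.3
Total out = 580 mol; y_D = 223.3 / 580 = 0.3849.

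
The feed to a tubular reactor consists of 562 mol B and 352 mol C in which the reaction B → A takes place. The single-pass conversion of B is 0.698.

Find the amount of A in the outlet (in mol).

B reacted = 0.698 × 562 = 392.3 mol; ν_B = −1, so ξ = 392.3/1 = 392.3 mol.
Outlet amounts (n = n₀ + ν ξ):
  B: 562 − 1(392.3) = 169.7
  A: 0 + 1(392.3) = 392.3
  C: 352 (inert)

392 mol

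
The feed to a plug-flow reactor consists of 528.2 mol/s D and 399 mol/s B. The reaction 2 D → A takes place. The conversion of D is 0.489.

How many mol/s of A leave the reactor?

D reacted = 0.489 × 528.2 = 258.3 mol/s; ν_D = −2, so ξ = 258.3/2 = 129.1 mol/s.
Outlet amounts (n = n₀ + ν ξ):
  D: 528.2 − 2(129.1) = 269.9
  A: 0 + 1(129.1) = 129.1
  B: 399 (inert)

129 mol/s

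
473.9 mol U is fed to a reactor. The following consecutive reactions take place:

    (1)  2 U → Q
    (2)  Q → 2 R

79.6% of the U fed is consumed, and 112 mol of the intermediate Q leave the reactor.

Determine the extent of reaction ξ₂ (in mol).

Conversion of U: U consumed = 2ξ₁ = 0.796 × 473.9 → ξ₁ = 188.6 mol.
Q balance: n_Q = 0 + 1ξ₁ − 1ξ₂ = 112 → ξ₂ = (1·188.6 − 112)/1 = 76.61 mol.
Outlet amounts (n = n₀ + Σ ν·ξ):
  U: 473.9 − 2(188.6) = 96.68
  Q: 0 + 1(188.6) − 1(76.61) = 112
  R: 0 + 2(76.61) = 153.2

ξ₂ = 76.6 mol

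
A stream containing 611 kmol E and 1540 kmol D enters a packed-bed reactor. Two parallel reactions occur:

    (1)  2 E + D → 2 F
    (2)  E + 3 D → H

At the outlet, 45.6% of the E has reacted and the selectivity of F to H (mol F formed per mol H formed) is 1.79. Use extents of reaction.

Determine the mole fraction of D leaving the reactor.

Conversion of E: E consumed = 0.456 × 611 = 278.6 kmol = 2ξ₁ + 1ξ₂.
Selectivity: 2ξ₁ / (1ξ₂) = 1.79 → ξ₁ = 0.895 ξ₂.
Substitute: (2·0.895 + 1) ξ₂ = 278.6 → ξ₂ = 99.86 kmol, ξ₁ = 89.38 kmol.
Outlet amounts (n = n₀ + Σ ν·ξ):
  E: 611 − 2(89.38) − 1(99.86) = 332.4
  D: 1540 − 1(89.38) − 3(99.86) = 1151
  F: 0 + 2(89.38) = 178.8
  H: 0 + 1(99.86) = 99.86
Total out = 1762 kmol; y_D = 1151 / 1762 = 0.6532.

0.653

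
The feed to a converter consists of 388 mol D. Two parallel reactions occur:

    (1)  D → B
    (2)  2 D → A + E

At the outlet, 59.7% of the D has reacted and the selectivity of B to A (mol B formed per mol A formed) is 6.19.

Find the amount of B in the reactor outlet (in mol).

Conversion of D: D consumed = 0.597 × 388 = 231.6 mol = 1ξ₁ + 2ξ₂.
Selectivity: 1ξ₁ / (1ξ₂) = 6.19 → ξ₁ = 6.19 ξ₂.
Substitute: (1·6.19 + 2) ξ₂ = 231.6 → ξ₂ = 28.28 mol, ξ₁ = 175.1 mol.
Outlet amounts (n = n₀ + Σ ν·ξ):
  D: 388 − 1(175.1) − 2(28.28) = 156.4
  B: 0 + 1(175.1) = 175.1
  A: 0 + 1(28.28) = 28.28
  E: 0 + 1(28.28) = 28.28

175 mol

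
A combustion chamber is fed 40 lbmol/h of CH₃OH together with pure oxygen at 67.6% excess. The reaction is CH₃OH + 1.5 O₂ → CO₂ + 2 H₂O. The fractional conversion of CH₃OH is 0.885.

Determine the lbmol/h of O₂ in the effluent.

Stoichiometric O₂ = 1.5 × 40 = 60 lbmol/h; O₂ fed = 60 × 1.676 = 100.6 lbmol/h.
Fuel reacted = 0.885 × 40 → ξ = 35.4 lbmol/h.
Outlet (n = n₀ + ν ξ):
  CH₃OH: 40 − 1(35.4) = 4.6
  O₂: 100.6 − 1.5(35.4) = 47.46
  CO₂: 0 + 1(35.4) = 35.4
  H₂O: 0 + 2(35.4) = 70.8

47.5 lbmol/h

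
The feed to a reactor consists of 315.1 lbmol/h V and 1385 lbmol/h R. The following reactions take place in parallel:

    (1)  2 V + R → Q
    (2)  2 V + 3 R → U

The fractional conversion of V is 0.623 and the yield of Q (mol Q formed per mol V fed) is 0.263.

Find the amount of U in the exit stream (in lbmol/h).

Yield of Q: 1ξ₁ / 315.1 = 0.263 → ξ₁ = 82.87 lbmol/h.
Conversion of V: 2ξ₁ + 2ξ₂ = 0.623 × 315.1 = 196.3 → ξ₂ = 15.28 lbmol/h.
Outlet amounts (n = n₀ + Σ ν·ξ):
  V: 315.1 − 2(82.87) − 2(15.28) = 118.8
  R: 1385 − 1(82.87) − 3(15.28) = 1256
  Q: 0 + 1(82.87) = 82.87
  U: 0 + 1(15.28) = 15.28

15.3 lbmol/h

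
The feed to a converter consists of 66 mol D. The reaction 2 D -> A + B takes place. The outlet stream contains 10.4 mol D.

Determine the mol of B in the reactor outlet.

27.8 mol

For D: n = n₀ − 2ξ → 10.4 = 66 − 2ξ, giving ξ = 27.8 mol.
Outlet amounts (n = n₀ + ν ξ):
  D: 66 − 2(27.8) = 10.4
  A: 0 + 1(27.8) = 27.8
  B: 0 + 1(27.8) = 27.8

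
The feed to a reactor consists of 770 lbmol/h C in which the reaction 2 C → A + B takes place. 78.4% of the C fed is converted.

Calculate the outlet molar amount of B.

302 lbmol/h

C reacted = 0.784 × 770 = 603.7 lbmol/h; ν_C = −2, so ξ = 603.7/2 = 301.8 lbmol/h.
Outlet amounts (n = n₀ + ν ξ):
  C: 770 − 2(301.8) = 166.3
  A: 0 + 1(301.8) = 301.8
  B: 0 + 1(301.8) = 301.8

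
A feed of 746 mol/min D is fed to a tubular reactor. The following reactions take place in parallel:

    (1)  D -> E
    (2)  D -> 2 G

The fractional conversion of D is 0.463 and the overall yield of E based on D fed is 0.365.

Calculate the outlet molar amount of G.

146 mol/min

Yield of E: 1ξ₁ / 746 = 0.365 → ξ₁ = 272.3 mol/min.
Conversion of D: 1ξ₁ + 1ξ₂ = 0.463 × 746 = 345.4 → ξ₂ = 73.11 mol/min.
Outlet amounts (n = n₀ + Σ ν·ξ):
  D: 746 − 1(272.3) − 1(73.11) = 400.6
  E: 0 + 1(272.3) = 272.3
  G: 0 + 2(73.11) = 146.2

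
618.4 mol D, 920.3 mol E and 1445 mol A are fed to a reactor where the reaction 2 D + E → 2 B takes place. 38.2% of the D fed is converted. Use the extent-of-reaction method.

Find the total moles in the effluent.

2870 mol

D reacted = 0.382 × 618.4 = 236.2 mol; ν_D = −2, so ξ = 236.2/2 = 118.1 mol.
Outlet amounts (n = n₀ + ν ξ):
  D: 618.4 − 2(118.1) = 382.2
  E: 920.3 − 1(118.1) = 802.2
  B: 0 + 2(118.1) = 236.2
  A: 1445 (inert)
Total out = 382.2 + 802.2 + 236.2 + 1445 = 2866 mol.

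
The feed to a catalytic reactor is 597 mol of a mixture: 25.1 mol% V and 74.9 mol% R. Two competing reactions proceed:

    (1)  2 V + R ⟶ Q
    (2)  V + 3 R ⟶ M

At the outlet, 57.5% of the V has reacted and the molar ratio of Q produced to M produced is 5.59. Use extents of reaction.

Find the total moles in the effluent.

Conversion of V: V consumed = 0.575 × 149.8 = 86.16 mol = 2ξ₁ + 1ξ₂.
Selectivity: 1ξ₁ / (1ξ₂) = 5.59 → ξ₁ = 5.59 ξ₂.
Substitute: (2·5.59 + 1) ξ₂ = 86.16 → ξ₂ = 7.074 mol, ξ₁ = 39.54 mol.
Outlet amounts (n = n₀ + Σ ν·ξ):
  V: 149.8 − 2(39.54) − 1(7.074) = 63.68
  R: 447.2 − 1(39.54) − 3(7.074) = 386.4
  Q: 0 + 1(39.54) = 39.54
  M: 0 + 1(7.074) = 7.074
Total out = 63.68 + 386.4 + 39.54 + 7.074 = 496.7 mol.

497 mol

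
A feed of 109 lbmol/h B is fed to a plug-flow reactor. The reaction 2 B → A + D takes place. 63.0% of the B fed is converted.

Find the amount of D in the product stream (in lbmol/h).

34.3 lbmol/h

B reacted = 0.63 × 109 = 68.67 lbmol/h; ν_B = −2, so ξ = 68.67/2 = 34.34 lbmol/h.
Outlet amounts (n = n₀ + ν ξ):
  B: 109 − 2(34.34) = 40.33
  A: 0 + 1(34.34) = 34.34
  D: 0 + 1(34.34) = 34.34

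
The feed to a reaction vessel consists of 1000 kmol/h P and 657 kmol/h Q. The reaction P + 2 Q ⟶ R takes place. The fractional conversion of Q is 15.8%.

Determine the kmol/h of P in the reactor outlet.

948 kmol/h

Q reacted = 0.158 × 657 = 103.8 kmol/h; ν_Q = −2, so ξ = 103.8/2 = 51.9 kmol/h.
Outlet amounts (n = n₀ + ν ξ):
  P: 1000 − 1(51.9) = 948.1
  Q: 657 − 2(51.9) = 553.2
  R: 0 + 1(51.9) = 51.9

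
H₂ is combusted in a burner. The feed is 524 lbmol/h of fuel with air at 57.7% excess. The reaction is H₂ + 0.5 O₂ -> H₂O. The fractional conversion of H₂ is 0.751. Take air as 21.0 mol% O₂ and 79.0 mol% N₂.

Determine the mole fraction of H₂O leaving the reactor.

Stoichiometric O₂ = 0.5 × 524 = 262 lbmol/h; O₂ fed = 262 × 1.577 = 413.2 lbmol/h.
N₂ fed = 413.2 × 79/21 = 1554 lbmol/h.
Fuel reacted = 0.751 × 524 → ξ = 393.5 lbmol/h.
Outlet (n = n₀ + ν ξ):
  H₂: 524 − 1(393.5) = 130.5
  O₂: 413.2 − 0.5(393.5) = 216.4
  N₂: 1554 (inert)
  H₂O: 0 + 1(393.5) = 393.5
Total out = 2295 lbmol/h; y_H₂O = 393.5 / 2295 = 0.1715.

0.171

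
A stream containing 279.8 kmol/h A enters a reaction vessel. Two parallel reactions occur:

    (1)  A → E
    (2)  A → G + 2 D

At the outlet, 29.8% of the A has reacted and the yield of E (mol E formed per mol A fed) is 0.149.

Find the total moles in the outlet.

Yield of E: 1ξ₁ / 279.8 = 0.149 → ξ₁ = 41.69 kmol/h.
Conversion of A: 1ξ₁ + 1ξ₂ = 0.298 × 279.8 = 83.38 → ξ₂ = 41.69 kmol/h.
Outlet amounts (n = n₀ + Σ ν·ξ):
  A: 279.8 − 1(41.69) − 1(41.69) = 196.4
  E: 0 + 1(41.69) = 41.69
  G: 0 + 1(41.69) = 41.69
  D: 0 + 2(41.69) = 83.38
Total out = 196.4 + 41.69 + 41.69 + 83.38 = 363.2 kmol/h.

363 kmol/h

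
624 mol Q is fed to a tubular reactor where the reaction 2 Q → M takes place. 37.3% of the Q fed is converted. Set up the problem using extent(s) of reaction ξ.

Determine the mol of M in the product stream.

116 mol

Q reacted = 0.373 × 624 = 232.8 mol; ν_Q = −2, so ξ = 232.8/2 = 116.4 mol.
Outlet amounts (n = n₀ + ν ξ):
  Q: 624 − 2(116.4) = 391.2
  M: 0 + 1(116.4) = 116.4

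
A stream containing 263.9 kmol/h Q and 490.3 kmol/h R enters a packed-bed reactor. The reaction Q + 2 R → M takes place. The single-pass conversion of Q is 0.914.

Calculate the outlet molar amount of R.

7.89 kmol/h

Q reacted = 0.914 × 263.9 = 241.2 kmol/h; ν_Q = −1, so ξ = 241.2/1 = 241.2 kmol/h.
Outlet amounts (n = n₀ + ν ξ):
  Q: 263.9 − 1(241.2) = 22.7
  R: 490.3 − 2(241.2) = 7.891
  M: 0 + 1(241.2) = 241.2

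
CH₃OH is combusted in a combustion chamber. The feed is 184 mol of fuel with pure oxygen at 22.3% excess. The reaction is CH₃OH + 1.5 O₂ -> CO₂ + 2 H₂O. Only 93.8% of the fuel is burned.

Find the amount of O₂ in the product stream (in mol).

78.7 mol

Stoichiometric O₂ = 1.5 × 184 = 276 mol; O₂ fed = 276 × 1.223 = 337.5 mol.
Fuel reacted = 0.938 × 184 → ξ = 172.6 mol.
Outlet (n = n₀ + ν ξ):
  CH₃OH: 184 − 1(172.6) = 11.41
  O₂: 337.5 − 1.5(172.6) = 78.66
  CO₂: 0 + 1(172.6) = 172.6
  H₂O: 0 + 2(172.6) = 345.2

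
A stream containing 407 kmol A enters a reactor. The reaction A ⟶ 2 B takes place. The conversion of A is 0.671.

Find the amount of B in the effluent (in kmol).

A reacted = 0.671 × 407 = 273.1 kmol; ν_A = −1, so ξ = 273.1/1 = 273.1 kmol.
Outlet amounts (n = n₀ + ν ξ):
  A: 407 − 1(273.1) = 133.9
  B: 0 + 2(273.1) = 546.2

546 kmol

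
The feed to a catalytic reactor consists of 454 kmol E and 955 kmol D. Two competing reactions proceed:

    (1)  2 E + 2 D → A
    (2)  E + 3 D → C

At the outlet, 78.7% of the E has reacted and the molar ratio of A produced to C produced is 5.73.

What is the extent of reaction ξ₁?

ξ₁ = 164 kmol

Conversion of E: E consumed = 0.787 × 454 = 357.3 kmol = 2ξ₁ + 1ξ₂.
Selectivity: 1ξ₁ / (1ξ₂) = 5.73 → ξ₁ = 5.73 ξ₂.
Substitute: (2·5.73 + 1) ξ₂ = 357.3 → ξ₂ = 28.68 kmol, ξ₁ = 164.3 kmol.
Outlet amounts (n = n₀ + Σ ν·ξ):
  E: 454 − 2(164.3) − 1(28.68) = 96.7
  D: 955 − 2(164.3) − 3(28.68) = 540.4
  A: 0 + 1(164.3) = 164.3
  C: 0 + 1(28.68) = 28.68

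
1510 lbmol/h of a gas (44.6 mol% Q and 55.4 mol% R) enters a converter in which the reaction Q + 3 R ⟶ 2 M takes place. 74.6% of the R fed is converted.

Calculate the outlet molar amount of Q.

465 lbmol/h

R reacted = 0.746 × 836.5 = 624.1 lbmol/h; ν_R = −3, so ξ = 624.1/3 = 208 lbmol/h.
Outlet amounts (n = n₀ + ν ξ):
  Q: 673.5 − 1(208) = 465.4
  R: 836.5 − 3(208) = 212.5
  M: 0 + 2(208) = 416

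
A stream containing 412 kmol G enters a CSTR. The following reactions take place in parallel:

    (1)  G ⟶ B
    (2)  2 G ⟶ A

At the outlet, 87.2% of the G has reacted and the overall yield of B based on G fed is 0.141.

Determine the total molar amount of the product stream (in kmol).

261 kmol

Yield of B: 1ξ₁ / 412 = 0.141 → ξ₁ = 58.09 kmol.
Conversion of G: 1ξ₁ + 2ξ₂ = 0.872 × 412 = 359.3 → ξ₂ = 150.6 kmol.
Outlet amounts (n = n₀ + Σ ν·ξ):
  G: 412 − 1(58.09) − 2(150.6) = 52.74
  B: 0 + 1(58.09) = 58.09
  A: 0 + 1(150.6) = 150.6
Total out = 52.74 + 58.09 + 150.6 = 261.4 kmol.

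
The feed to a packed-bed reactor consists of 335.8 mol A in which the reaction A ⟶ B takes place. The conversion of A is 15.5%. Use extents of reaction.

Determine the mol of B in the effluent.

A reacted = 0.155 × 335.8 = 52.05 mol; ν_A = −1, so ξ = 52.05/1 = 52.05 mol.
Outlet amounts (n = n₀ + ν ξ):
  A: 335.8 − 1(52.05) = 283.8
  B: 0 + 1(52.05) = 52.05

52 mol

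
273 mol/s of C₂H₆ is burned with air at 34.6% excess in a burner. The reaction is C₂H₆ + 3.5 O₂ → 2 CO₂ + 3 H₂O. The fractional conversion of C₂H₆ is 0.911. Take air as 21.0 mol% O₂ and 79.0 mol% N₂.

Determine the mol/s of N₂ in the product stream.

4840 mol/s

Stoichiometric O₂ = 3.5 × 273 = 955.5 mol/s; O₂ fed = 955.5 × 1.346 = 1286 mol/s.
N₂ fed = 1286 × 79/21 = 4838 mol/s.
Fuel reacted = 0.911 × 273 → ξ = 248.7 mol/s.
Outlet (n = n₀ + ν ξ):
  C₂H₆: 273 − 1(248.7) = 24.3
  O₂: 1286 − 3.5(248.7) = 415.6
  N₂: 4838 (inert)
  CO₂: 0 + 2(248.7) = 497.4
  H₂O: 0 + 3(248.7) = 746.1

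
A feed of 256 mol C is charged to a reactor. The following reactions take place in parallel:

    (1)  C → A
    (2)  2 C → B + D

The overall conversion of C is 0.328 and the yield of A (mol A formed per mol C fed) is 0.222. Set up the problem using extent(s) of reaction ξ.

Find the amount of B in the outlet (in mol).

13.6 mol

Yield of A: 1ξ₁ / 256 = 0.222 → ξ₁ = 56.83 mol.
Conversion of C: 1ξ₁ + 2ξ₂ = 0.328 × 256 = 83.97 → ξ₂ = 13.57 mol.
Outlet amounts (n = n₀ + Σ ν·ξ):
  C: 256 − 1(56.83) − 2(13.57) = 172
  A: 0 + 1(56.83) = 56.83
  B: 0 + 1(13.57) = 13.57
  D: 0 + 1(13.57) = 13.57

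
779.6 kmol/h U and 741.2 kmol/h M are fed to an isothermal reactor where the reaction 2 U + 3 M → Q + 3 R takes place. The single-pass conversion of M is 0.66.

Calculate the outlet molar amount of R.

489 kmol/h

M reacted = 0.66 × 741.2 = 489.2 kmol/h; ν_M = −3, so ξ = 489.2/3 = 163.1 kmol/h.
Outlet amounts (n = n₀ + ν ξ):
  U: 779.6 − 2(163.1) = 453.5
  M: 741.2 − 3(163.1) = 252
  Q: 0 + 1(163.1) = 163.1
  R: 0 + 3(163.1) = 489.2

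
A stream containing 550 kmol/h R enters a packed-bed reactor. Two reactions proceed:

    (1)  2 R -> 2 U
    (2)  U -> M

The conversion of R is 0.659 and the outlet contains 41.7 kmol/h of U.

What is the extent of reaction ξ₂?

Conversion of R: R consumed = 2ξ₁ = 0.659 × 550 → ξ₁ = 181.2 kmol/h.
U balance: n_U = 0 + 2ξ₁ − 1ξ₂ = 41.7 → ξ₂ = (2·181.2 − 41.7)/1 = 320.8 kmol/h.
Outlet amounts (n = n₀ + Σ ν·ξ):
  R: 550 − 2(181.2) = 187.6
  U: 0 + 2(181.2) − 1(320.8) = 41.7
  M: 0 + 1(320.8) = 320.8

ξ₂ = 321 kmol/h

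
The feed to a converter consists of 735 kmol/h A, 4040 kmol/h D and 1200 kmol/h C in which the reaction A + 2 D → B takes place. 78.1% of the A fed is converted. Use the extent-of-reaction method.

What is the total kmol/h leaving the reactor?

4830 kmol/h

A reacted = 0.781 × 735 = 574 kmol/h; ν_A = −1, so ξ = 574/1 = 574 kmol/h.
Outlet amounts (n = n₀ + ν ξ):
  A: 735 − 1(574) = 161
  D: 4040 − 2(574) = 2892
  B: 0 + 1(574) = 574
  C: 1200 (inert)
Total out = 161 + 2892 + 574 + 1200 = 4827 kmol/h.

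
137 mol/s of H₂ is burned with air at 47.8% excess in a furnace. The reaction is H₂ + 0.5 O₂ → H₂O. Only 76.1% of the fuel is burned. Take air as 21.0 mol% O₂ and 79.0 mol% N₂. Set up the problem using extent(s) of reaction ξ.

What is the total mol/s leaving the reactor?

Stoichiometric O₂ = 0.5 × 137 = 68.5 mol/s; O₂ fed = 68.5 × 1.478 = 101.2 mol/s.
N₂ fed = 101.2 × 79/21 = 380.9 mol/s.
Fuel reacted = 0.761 × 137 → ξ = 104.3 mol/s.
Outlet (n = n₀ + ν ξ):
  H₂: 137 − 1(104.3) = 32.74
  O₂: 101.2 − 0.5(104.3) = 49.11
  N₂: 380.9 (inert)
  H₂O: 0 + 1(104.3) = 104.3
Total out = 32.74 + 49.11 + 380.9 + 104.3 = 567 mol/s.

567 mol/s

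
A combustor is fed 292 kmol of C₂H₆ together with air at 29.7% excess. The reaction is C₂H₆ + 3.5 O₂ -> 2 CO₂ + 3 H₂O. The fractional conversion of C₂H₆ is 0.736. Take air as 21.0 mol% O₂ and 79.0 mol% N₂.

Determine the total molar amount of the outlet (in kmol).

Stoichiometric O₂ = 3.5 × 292 = 1022 kmol; O₂ fed = 1022 × 1.297 = 1326 kmol.
N₂ fed = 1326 × 79/21 = 4987 kmol.
Fuel reacted = 0.736 × 292 → ξ = 214.9 kmol.
Outlet (n = n₀ + ν ξ):
  C₂H₆: 292 − 1(214.9) = 77.09
  O₂: 1326 − 3.5(214.9) = 573.3
  N₂: 4987 (inert)
  CO₂: 0 + 2(214.9) = 429.8
  H₂O: 0 + 3(214.9) = 644.7
Total out = 77.09 + 573.3 + 4987 + 429.8 + 644.7 = 6712 kmol.

6710 kmol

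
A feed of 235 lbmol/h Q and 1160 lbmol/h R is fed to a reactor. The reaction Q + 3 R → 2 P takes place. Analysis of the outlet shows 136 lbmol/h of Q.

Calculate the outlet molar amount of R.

863 lbmol/h

For Q: n = n₀ − 1ξ → 136 = 235 − 1ξ, giving ξ = 99 lbmol/h.
Outlet amounts (n = n₀ + ν ξ):
  Q: 235 − 1(99) = 136
  R: 1160 − 3(99) = 863
  P: 0 + 2(99) = 198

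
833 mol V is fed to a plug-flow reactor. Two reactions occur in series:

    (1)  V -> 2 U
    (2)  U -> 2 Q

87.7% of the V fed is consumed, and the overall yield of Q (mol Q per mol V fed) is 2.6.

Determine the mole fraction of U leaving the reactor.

Conversion of V: V consumed = 1ξ₁ = 0.877 × 833 → ξ₁ = 730.5 mol.
Yield of Q: 2ξ₂ / 833 = 2.6 → ξ₂ = 1083 mol.
Outlet amounts (n = n₀ + Σ ν·ξ):
  V: 833 − 1(730.5) = 102.5
  U: 0 + 2(730.5) − 1(1083) = 378.2
  Q: 0 + 2(1083) = 2166
Total out = 2646 mol; y_U = 378.2 / 2646 = 0.1429.

0.143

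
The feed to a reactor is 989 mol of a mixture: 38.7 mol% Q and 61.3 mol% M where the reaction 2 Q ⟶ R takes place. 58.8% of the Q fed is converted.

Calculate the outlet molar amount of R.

Q reacted = 0.588 × 382.7 = 225.1 mol; ν_Q = −2, so ξ = 225.1/2 = 112.5 mol.
Outlet amounts (n = n₀ + ν ξ):
  Q: 382.7 − 2(112.5) = 157.7
  R: 0 + 1(112.5) = 112.5
  M: 606.3 (inert)

113 mol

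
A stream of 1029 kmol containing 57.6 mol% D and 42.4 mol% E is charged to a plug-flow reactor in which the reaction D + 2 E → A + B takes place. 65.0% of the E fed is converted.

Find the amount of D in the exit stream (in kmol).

E reacted = 0.65 × 436.3 = 283.6 kmol; ν_E = −2, so ξ = 283.6/2 = 141.8 kmol.
Outlet amounts (n = n₀ + ν ξ):
  D: 592.7 − 1(141.8) = 450.9
  E: 436.3 − 2(141.8) = 152.7
  A: 0 + 1(141.8) = 141.8
  B: 0 + 1(141.8) = 141.8

451 kmol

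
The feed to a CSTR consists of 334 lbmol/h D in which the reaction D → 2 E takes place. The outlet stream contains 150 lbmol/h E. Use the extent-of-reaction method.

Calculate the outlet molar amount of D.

259 lbmol/h

For E: n = n₀ + 2ξ → 150 = 0 + 2ξ, giving ξ = 75 lbmol/h.
Outlet amounts (n = n₀ + ν ξ):
  D: 334 − 1(75) = 259
  E: 0 + 2(75) = 150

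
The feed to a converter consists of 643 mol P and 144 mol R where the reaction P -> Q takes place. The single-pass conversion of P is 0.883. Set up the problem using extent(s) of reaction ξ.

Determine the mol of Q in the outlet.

P reacted = 0.883 × 643 = 567.8 mol; ν_P = −1, so ξ = 567.8/1 = 567.8 mol.
Outlet amounts (n = n₀ + ν ξ):
  P: 643 − 1(567.8) = 75.23
  Q: 0 + 1(567.8) = 567.8
  R: 144 (inert)

568 mol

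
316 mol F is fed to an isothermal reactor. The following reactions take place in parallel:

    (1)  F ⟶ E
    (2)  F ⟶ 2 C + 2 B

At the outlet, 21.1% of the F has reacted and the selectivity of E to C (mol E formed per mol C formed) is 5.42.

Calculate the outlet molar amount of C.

11.3 mol

Conversion of F: F consumed = 0.211 × 316 = 66.68 mol = 1ξ₁ + 1ξ₂.
Selectivity: 1ξ₁ / (2ξ₂) = 5.42 → ξ₁ = 10.84 ξ₂.
Substitute: (1·10.84 + 1) ξ₂ = 66.68 → ξ₂ = 5.631 mol, ξ₁ = 61.04 mol.
Outlet amounts (n = n₀ + Σ ν·ξ):
  F: 316 − 1(61.04) − 1(5.631) = 249.3
  E: 0 + 1(61.04) = 61.04
  C: 0 + 2(5.631) = 11.26
  B: 0 + 2(5.631) = 11.26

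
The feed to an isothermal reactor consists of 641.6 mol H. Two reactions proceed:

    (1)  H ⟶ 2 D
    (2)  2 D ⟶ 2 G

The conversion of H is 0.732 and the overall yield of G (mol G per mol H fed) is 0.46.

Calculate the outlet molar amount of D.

Conversion of H: H consumed = 1ξ₁ = 0.732 × 641.6 → ξ₁ = 469.7 mol.
Yield of G: 2ξ₂ / 641.6 = 0.46 → ξ₂ = 147.6 mol.
Outlet amounts (n = n₀ + Σ ν·ξ):
  H: 641.6 − 1(469.7) = 171.9
  D: 0 + 2(469.7) − 2(147.6) = 644.2
  G: 0 + 2(147.6) = 295.1

644 mol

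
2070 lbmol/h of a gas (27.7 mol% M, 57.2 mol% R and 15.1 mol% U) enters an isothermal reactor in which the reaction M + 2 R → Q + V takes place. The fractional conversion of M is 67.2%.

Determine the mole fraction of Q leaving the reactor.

0.229

M reacted = 0.672 × 573.4 = 385.3 lbmol/h; ν_M = −1, so ξ = 385.3/1 = 385.3 lbmol/h.
Outlet amounts (n = n₀ + ν ξ):
  M: 573.4 − 1(385.3) = 188.1
  R: 1184 − 2(385.3) = 413.4
  Q: 0 + 1(385.3) = 385.3
  V: 0 + 1(385.3) = 385.3
  U: 312.6 (inert)
Total out = 1685 lbmol/h; y_Q = 385.3 / 1685 = 0.2287.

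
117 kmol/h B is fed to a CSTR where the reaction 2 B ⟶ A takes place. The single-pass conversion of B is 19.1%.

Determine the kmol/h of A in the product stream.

B reacted = 0.191 × 117 = 22.35 kmol/h; ν_B = −2, so ξ = 22.35/2 = 11.17 kmol/h.
Outlet amounts (n = n₀ + ν ξ):
  B: 117 − 2(11.17) = 94.65
  A: 0 + 1(11.17) = 11.17

11.2 kmol/h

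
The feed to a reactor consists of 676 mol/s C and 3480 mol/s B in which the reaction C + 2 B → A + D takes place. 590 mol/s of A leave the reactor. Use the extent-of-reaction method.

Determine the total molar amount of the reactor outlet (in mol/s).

For A: n = n₀ + 1ξ → 590 = 0 + 1ξ, giving ξ = 590 mol/s.
Outlet amounts (n = n₀ + ν ξ):
  C: 676 − 1(590) = 86
  B: 3480 − 2(590) = 2300
  A: 0 + 1(590) = 590
  D: 0 + 1(590) = 590
Total out = 86 + 2300 + 590 + 590 = 3566 mol/s.

3570 mol/s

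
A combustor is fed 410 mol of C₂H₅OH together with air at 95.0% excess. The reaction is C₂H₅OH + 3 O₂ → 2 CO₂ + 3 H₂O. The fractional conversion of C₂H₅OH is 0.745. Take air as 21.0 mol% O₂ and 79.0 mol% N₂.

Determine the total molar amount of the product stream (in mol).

12100 mol

Stoichiometric O₂ = 3 × 410 = 1230 mol; O₂ fed = 1230 × 1.950 = 2398 mol.
N₂ fed = 2398 × 79/21 = 9023 mol.
Fuel reacted = 0.745 × 410 → ξ = 305.4 mol.
Outlet (n = n₀ + ν ξ):
  C₂H₅OH: 410 − 1(305.4) = 104.6
  O₂: 2398 − 3(305.4) = 1482
  N₂: 9023 (inert)
  CO₂: 0 + 2(305.4) = 610.9
  H₂O: 0 + 3(305.4) = 916.3
Total out = 104.6 + 1482 + 9023 + 610.9 + 916.3 = 12140 mol.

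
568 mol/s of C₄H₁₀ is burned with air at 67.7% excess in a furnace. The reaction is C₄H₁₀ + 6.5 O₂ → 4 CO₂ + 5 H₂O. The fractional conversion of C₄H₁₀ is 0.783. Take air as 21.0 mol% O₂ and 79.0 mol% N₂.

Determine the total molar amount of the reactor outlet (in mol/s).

Stoichiometric O₂ = 6.5 × 568 = 3692 mol/s; O₂ fed = 3692 × 1.677 = 6191 mol/s.
N₂ fed = 6191 × 79/21 = 23290 mol/s.
Fuel reacted = 0.783 × 568 → ξ = 444.7 mol/s.
Outlet (n = n₀ + ν ξ):
  C₄H₁₀: 568 − 1(444.7) = 123.3
  O₂: 6191 − 6.5(444.7) = 3301
  N₂: 23290 (inert)
  CO₂: 0 + 4(444.7) = 1779
  H₂O: 0 + 5(444.7) = 2224
Total out = 123.3 + 3301 + 23290 + 1779 + 2224 = 30720 mol/s.

30700 mol/s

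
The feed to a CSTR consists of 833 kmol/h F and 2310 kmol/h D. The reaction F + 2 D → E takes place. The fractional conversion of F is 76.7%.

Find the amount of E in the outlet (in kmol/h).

639 kmol/h

F reacted = 0.767 × 833 = 638.9 kmol/h; ν_F = −1, so ξ = 638.9/1 = 638.9 kmol/h.
Outlet amounts (n = n₀ + ν ξ):
  F: 833 − 1(638.9) = 194.1
  D: 2310 − 2(638.9) = 1032
  E: 0 + 1(638.9) = 638.9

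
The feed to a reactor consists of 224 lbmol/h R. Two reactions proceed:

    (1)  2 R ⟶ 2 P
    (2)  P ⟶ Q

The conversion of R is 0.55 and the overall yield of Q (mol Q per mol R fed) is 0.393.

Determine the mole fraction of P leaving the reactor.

0.157

Conversion of R: R consumed = 2ξ₁ = 0.55 × 224 → ξ₁ = 61.6 lbmol/h.
Yield of Q: 1ξ₂ / 224 = 0.393 → ξ₂ = 88.03 lbmol/h.
Outlet amounts (n = n₀ + Σ ν·ξ):
  R: 224 − 2(61.6) = 100.8
  P: 0 + 2(61.6) − 1(88.03) = 35.17
  Q: 0 + 1(88.03) = 88.03
Total out = 224 lbmol/h; y_P = 35.17 / 224 = 0.157.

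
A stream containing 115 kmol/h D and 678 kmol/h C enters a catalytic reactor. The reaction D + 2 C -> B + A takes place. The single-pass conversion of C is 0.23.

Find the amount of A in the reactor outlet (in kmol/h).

78 kmol/h

C reacted = 0.23 × 678 = 155.9 kmol/h; ν_C = −2, so ξ = 155.9/2 = 77.97 kmol/h.
Outlet amounts (n = n₀ + ν ξ):
  D: 115 − 1(77.97) = 37.03
  C: 678 − 2(77.97) = 522.1
  B: 0 + 1(77.97) = 77.97
  A: 0 + 1(77.97) = 77.97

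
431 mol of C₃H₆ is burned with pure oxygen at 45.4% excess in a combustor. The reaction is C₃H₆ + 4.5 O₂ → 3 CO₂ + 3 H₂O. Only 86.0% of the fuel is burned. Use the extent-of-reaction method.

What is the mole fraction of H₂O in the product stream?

Stoichiometric O₂ = 4.5 × 431 = 1940 mol; O₂ fed = 1940 × 1.454 = 2820 mol.
Fuel reacted = 0.86 × 431 → ξ = 370.7 mol.
Outlet (n = n₀ + ν ξ):
  C₃H₆: 431 − 1(370.7) = 60.34
  O₂: 2820 − 4.5(370.7) = 1152
  CO₂: 0 + 3(370.7) = 1112
  H₂O: 0 + 3(370.7) = 1112
Total out = 3436 mol; y_H₂O = 1112 / 3436 = 0.3236.

0.324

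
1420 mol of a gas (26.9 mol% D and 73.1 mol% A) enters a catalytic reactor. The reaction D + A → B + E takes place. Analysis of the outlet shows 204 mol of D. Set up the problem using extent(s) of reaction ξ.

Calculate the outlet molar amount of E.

For D: n = n₀ − 1ξ → 204 = 382 − 1ξ, giving ξ = 178 mol.
Outlet amounts (n = n₀ + ν ξ):
  D: 382 − 1(178) = 204
  A: 1038 − 1(178) = 860
  B: 0 + 1(178) = 178
  E: 0 + 1(178) = 178

178 mol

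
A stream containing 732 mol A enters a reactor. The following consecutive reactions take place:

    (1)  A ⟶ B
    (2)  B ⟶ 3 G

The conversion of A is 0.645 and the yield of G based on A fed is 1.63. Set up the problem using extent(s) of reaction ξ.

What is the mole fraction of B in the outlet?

Conversion of A: A consumed = 1ξ₁ = 0.645 × 732 → ξ₁ = 472.1 mol.
Yield of G: 3ξ₂ / 732 = 1.63 → ξ₂ = 397.7 mol.
Outlet amounts (n = n₀ + Σ ν·ξ):
  A: 732 − 1(472.1) = 259.9
  B: 0 + 1(472.1) − 1(397.7) = 74.42
  G: 0 + 3(397.7) = 1193
Total out = 1527 mol; y_B = 74.42 / 1527 = 0.04872.

0.0487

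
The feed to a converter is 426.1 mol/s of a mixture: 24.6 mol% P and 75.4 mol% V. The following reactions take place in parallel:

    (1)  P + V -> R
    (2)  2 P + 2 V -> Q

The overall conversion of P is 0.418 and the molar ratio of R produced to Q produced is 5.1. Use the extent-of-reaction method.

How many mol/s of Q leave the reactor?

6.17 mol/s

Conversion of P: P consumed = 0.418 × 104.8 = 43.82 mol/s = 1ξ₁ + 2ξ₂.
Selectivity: 1ξ₁ / (1ξ₂) = 5.1 → ξ₁ = 5.1 ξ₂.
Substitute: (1·5.1 + 2) ξ₂ = 43.82 → ξ₂ = 6.171 mol/s, ξ₁ = 31.47 mol/s.
Outlet amounts (n = n₀ + Σ ν·ξ):
  P: 104.8 − 1(31.47) − 2(6.171) = 61.01
  V: 321.3 − 1(31.47) − 2(6.171) = 277.5
  R: 0 + 1(31.47) = 31.47
  Q: 0 + 1(6.171) = 6.171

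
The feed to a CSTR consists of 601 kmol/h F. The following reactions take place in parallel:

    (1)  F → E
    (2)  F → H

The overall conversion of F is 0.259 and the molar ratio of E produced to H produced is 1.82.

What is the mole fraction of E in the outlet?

Conversion of F: F consumed = 0.259 × 601 = 155.7 kmol/h = 1ξ₁ + 1ξ₂.
Selectivity: 1ξ₁ / (1ξ₂) = 1.82 → ξ₁ = 1.82 ξ₂.
Substitute: (1·1.82 + 1) ξ₂ = 155.7 → ξ₂ = 55.2 kmol/h, ξ₁ = 100.5 kmol/h.
Outlet amounts (n = n₀ + Σ ν·ξ):
  F: 601 − 1(100.5) − 1(55.2) = 445.3
  E: 0 + 1(100.5) = 100.5
  H: 0 + 1(55.2) = 55.2
Total out = 601 kmol/h; y_E = 100.5 / 601 = 0.1672.

0.167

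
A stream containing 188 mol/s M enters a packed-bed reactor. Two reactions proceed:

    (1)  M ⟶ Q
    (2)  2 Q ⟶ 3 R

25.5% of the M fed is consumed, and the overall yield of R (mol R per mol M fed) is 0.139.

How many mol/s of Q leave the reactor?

Conversion of M: M consumed = 1ξ₁ = 0.255 × 188 → ξ₁ = 47.94 mol/s.
Yield of R: 3ξ₂ / 188 = 0.139 → ξ₂ = 8.711 mol/s.
Outlet amounts (n = n₀ + Σ ν·ξ):
  M: 188 − 1(47.94) = 140.1
  Q: 0 + 1(47.94) − 2(8.711) = 30.52
  R: 0 + 3(8.711) = 26.13

30.5 mol/s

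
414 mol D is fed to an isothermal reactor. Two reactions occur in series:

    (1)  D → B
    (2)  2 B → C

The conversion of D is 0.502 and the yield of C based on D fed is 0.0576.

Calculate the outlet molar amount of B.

Conversion of D: D consumed = 1ξ₁ = 0.502 × 414 → ξ₁ = 207.8 mol.
Yield of C: 1ξ₂ / 414 = 0.0576 → ξ₂ = 23.85 mol.
Outlet amounts (n = n₀ + Σ ν·ξ):
  D: 414 − 1(207.8) = 206.2
  B: 0 + 1(207.8) − 2(23.85) = 160.1
  C: 0 + 1(23.85) = 23.85

160 mol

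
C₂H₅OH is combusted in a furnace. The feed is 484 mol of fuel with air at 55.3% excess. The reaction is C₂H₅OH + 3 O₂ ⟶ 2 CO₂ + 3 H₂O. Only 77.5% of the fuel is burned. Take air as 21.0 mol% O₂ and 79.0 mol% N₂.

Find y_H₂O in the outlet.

0.097

Stoichiometric O₂ = 3 × 484 = 1452 mol; O₂ fed = 1452 × 1.553 = 2255 mol.
N₂ fed = 2255 × 79/21 = 8483 mol.
Fuel reacted = 0.775 × 484 → ξ = 375.1 mol.
Outlet (n = n₀ + ν ξ):
  C₂H₅OH: 484 − 1(375.1) = 108.9
  O₂: 2255 − 3(375.1) = 1130
  N₂: 8483 (inert)
  CO₂: 0 + 2(375.1) = 750.2
  H₂O: 0 + 3(375.1) = 1125
Total out = 11600 mol; y_H₂O = 1125 / 11600 = 0.09703.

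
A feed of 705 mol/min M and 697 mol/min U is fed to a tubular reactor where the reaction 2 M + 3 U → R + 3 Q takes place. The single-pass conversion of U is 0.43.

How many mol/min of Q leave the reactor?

U reacted = 0.43 × 697 = 299.7 mol/min; ν_U = −3, so ξ = 299.7/3 = 99.9 mol/min.
Outlet amounts (n = n₀ + ν ξ):
  M: 705 − 2(99.9) = 505.2
  U: 697 − 3(99.9) = 397.3
  R: 0 + 1(99.9) = 99.9
  Q: 0 + 3(99.9) = 299.7

300 mol/min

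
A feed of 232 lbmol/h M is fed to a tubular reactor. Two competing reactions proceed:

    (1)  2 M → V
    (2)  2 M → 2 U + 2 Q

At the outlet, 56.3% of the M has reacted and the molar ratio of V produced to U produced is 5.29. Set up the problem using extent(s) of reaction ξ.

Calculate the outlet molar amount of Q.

Conversion of M: M consumed = 0.563 × 232 = 130.6 lbmol/h = 2ξ₁ + 2ξ₂.
Selectivity: 1ξ₁ / (2ξ₂) = 5.29 → ξ₁ = 10.58 ξ₂.
Substitute: (2·10.58 + 2) ξ₂ = 130.6 → ξ₂ = 5.64 lbmol/h, ξ₁ = 59.67 lbmol/h.
Outlet amounts (n = n₀ + Σ ν·ξ):
  M: 232 − 2(59.67) − 2(5.64) = 101.4
  V: 0 + 1(59.67) = 59.67
  U: 0 + 2(5.64) = 11.28
  Q: 0 + 2(5.64) = 11.28

11.3 lbmol/h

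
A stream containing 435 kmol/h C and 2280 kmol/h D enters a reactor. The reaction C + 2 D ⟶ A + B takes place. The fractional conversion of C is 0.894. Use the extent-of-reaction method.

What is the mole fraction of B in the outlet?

0.167

C reacted = 0.894 × 435 = 388.9 kmol/h; ν_C = −1, so ξ = 388.9/1 = 388.9 kmol/h.
Outlet amounts (n = n₀ + ν ξ):
  C: 435 − 1(388.9) = 46.11
  D: 2280 − 2(388.9) = 1502
  A: 0 + 1(388.9) = 388.9
  B: 0 + 1(388.9) = 388.9
Total out = 2326 kmol/h; y_B = 388.9 / 2326 = 0.1672.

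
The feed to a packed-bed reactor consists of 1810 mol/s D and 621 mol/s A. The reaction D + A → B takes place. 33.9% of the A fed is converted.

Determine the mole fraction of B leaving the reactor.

A reacted = 0.339 × 621 = 210.5 mol/s; ν_A = −1, so ξ = 210.5/1 = 210.5 mol/s.
Outlet amounts (n = n₀ + ν ξ):
  D: 1810 − 1(210.5) = 1599
  A: 621 − 1(210.5) = 410.5
  B: 0 + 1(210.5) = 210.5
Total out = 2220 mol/s; y_B = 210.5 / 2220 = 0.09481.

0.0948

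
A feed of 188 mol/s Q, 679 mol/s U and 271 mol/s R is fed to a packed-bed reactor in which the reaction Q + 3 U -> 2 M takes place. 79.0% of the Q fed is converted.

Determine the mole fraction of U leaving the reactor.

0.278

Q reacted = 0.79 × 188 = 148.5 mol/s; ν_Q = −1, so ξ = 148.5/1 = 148.5 mol/s.
Outlet amounts (n = n₀ + ν ξ):
  Q: 188 − 1(148.5) = 39.48
  U: 679 − 3(148.5) = 233.4
  M: 0 + 2(148.5) = 297
  R: 271 (inert)
Total out = 841 mol/s; y_U = 233.4 / 841 = 0.2776.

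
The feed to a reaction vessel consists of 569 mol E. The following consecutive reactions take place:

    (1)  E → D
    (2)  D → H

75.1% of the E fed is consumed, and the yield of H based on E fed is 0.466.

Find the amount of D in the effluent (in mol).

Conversion of E: E consumed = 1ξ₁ = 0.751 × 569 → ξ₁ = 427.3 mol.
Yield of H: 1ξ₂ / 569 = 0.466 → ξ₂ = 265.2 mol.
Outlet amounts (n = n₀ + Σ ν·ξ):
  E: 569 − 1(427.3) = 141.7
  D: 0 + 1(427.3) − 1(265.2) = 162.2
  H: 0 + 1(265.2) = 265.2

162 mol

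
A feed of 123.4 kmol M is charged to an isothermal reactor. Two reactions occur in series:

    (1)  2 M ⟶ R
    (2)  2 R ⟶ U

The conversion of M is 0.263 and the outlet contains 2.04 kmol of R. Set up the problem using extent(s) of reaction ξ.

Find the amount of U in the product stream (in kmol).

Conversion of M: M consumed = 2ξ₁ = 0.263 × 123.4 → ξ₁ = 16.23 kmol.
R balance: n_R = 0 + 1ξ₁ − 2ξ₂ = 2.04 → ξ₂ = (1·16.23 − 2.04)/2 = 7.094 kmol.
Outlet amounts (n = n₀ + Σ ν·ξ):
  M: 123.4 − 2(16.23) = 90.95
  R: 0 + 1(16.23) − 2(7.094) = 2.04
  U: 0 + 1(7.094) = 7.094

7.09 kmol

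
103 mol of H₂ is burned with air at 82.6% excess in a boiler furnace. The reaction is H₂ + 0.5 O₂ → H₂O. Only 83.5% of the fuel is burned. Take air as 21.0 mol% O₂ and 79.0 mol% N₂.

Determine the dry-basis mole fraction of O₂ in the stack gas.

0.121

Stoichiometric O₂ = 0.5 × 103 = 51.5 mol; O₂ fed = 51.5 × 1.826 = 94.04 mol.
N₂ fed = 94.04 × 79/21 = 353.8 mol.
Fuel reacted = 0.835 × 103 → ξ = 86 mol.
Outlet (n = n₀ + ν ξ):
  H₂: 103 − 1(86) = 17
  O₂: 94.04 − 0.5(86) = 51.04
  N₂: 353.8 (inert)
  H₂O: 0 + 1(86) = 86
Dry total = 421.8 mol; y_O₂ (dry) = 51.04 / 421.8 = 0.121.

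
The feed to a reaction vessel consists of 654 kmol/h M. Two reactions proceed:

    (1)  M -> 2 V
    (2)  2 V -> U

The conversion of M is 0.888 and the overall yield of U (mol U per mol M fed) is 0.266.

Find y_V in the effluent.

Conversion of M: M consumed = 1ξ₁ = 0.888 × 654 → ξ₁ = 580.8 kmol/h.
Yield of U: 1ξ₂ / 654 = 0.266 → ξ₂ = 174 kmol/h.
Outlet amounts (n = n₀ + Σ ν·ξ):
  M: 654 − 1(580.8) = 73.25
  V: 0 + 2(580.8) − 2(174) = 813.6
  U: 0 + 1(174) = 174
Total out = 1061 kmol/h; y_V = 813.6 / 1061 = 0.767.

0.767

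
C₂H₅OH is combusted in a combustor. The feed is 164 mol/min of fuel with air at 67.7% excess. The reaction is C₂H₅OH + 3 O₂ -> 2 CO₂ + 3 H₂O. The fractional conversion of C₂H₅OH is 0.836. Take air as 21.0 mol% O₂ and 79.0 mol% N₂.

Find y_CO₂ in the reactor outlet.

0.0648

Stoichiometric O₂ = 3 × 164 = 492 mol/min; O₂ fed = 492 × 1.677 = 825.1 mol/min.
N₂ fed = 825.1 × 79/21 = 3104 mol/min.
Fuel reacted = 0.836 × 164 → ξ = 137.1 mol/min.
Outlet (n = n₀ + ν ξ):
  C₂H₅OH: 164 − 1(137.1) = 26.9
  O₂: 825.1 − 3(137.1) = 413.8
  N₂: 3104 (inert)
  CO₂: 0 + 2(137.1) = 274.2
  H₂O: 0 + 3(137.1) = 411.3
Total out = 4230 mol/min; y_CO₂ = 274.2 / 4230 = 0.06482.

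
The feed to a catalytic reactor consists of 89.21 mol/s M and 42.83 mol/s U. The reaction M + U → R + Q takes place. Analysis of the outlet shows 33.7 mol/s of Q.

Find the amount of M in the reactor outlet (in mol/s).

For Q: n = n₀ + 1ξ → 33.7 = 0 + 1ξ, giving ξ = 33.7 mol/s.
Outlet amounts (n = n₀ + ν ξ):
  M: 89.21 − 1(33.7) = 55.51
  U: 42.83 − 1(33.7) = 9.13
  R: 0 + 1(33.7) = 33.7
  Q: 0 + 1(33.7) = 33.7

55.5 mol/s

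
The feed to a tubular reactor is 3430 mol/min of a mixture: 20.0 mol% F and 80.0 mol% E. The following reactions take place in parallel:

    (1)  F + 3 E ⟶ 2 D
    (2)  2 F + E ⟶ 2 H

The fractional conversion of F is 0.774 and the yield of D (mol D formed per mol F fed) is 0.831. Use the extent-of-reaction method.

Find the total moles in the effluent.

Yield of D: 2ξ₁ / 686 = 0.831 → ξ₁ = 285 mol/min.
Conversion of F: 1ξ₁ + 2ξ₂ = 0.774 × 686 = 531 → ξ₂ = 123 mol/min.
Outlet amounts (n = n₀ + Σ ν·ξ):
  F: 686 − 1(285) − 2(123) = 155
  E: 2744 − 3(285) − 1(123) = 1766
  D: 0 + 2(285) = 570.1
  H: 0 + 2(123) = 245.9
Total out = 155 + 1766 + 570.1 + 245.9 = 2737 mol/min.

2740 mol/min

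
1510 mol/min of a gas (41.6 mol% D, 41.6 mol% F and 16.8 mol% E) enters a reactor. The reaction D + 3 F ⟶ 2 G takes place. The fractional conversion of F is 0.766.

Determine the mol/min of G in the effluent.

321 mol/min

F reacted = 0.766 × 628.2 = 481.2 mol/min; ν_F = −3, so ξ = 481.2/3 = 160.4 mol/min.
Outlet amounts (n = n₀ + ν ξ):
  D: 628.2 − 1(160.4) = 467.8
  F: 628.2 − 3(160.4) = 147
  G: 0 + 2(160.4) = 320.8
  E: 253.7 (inert)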